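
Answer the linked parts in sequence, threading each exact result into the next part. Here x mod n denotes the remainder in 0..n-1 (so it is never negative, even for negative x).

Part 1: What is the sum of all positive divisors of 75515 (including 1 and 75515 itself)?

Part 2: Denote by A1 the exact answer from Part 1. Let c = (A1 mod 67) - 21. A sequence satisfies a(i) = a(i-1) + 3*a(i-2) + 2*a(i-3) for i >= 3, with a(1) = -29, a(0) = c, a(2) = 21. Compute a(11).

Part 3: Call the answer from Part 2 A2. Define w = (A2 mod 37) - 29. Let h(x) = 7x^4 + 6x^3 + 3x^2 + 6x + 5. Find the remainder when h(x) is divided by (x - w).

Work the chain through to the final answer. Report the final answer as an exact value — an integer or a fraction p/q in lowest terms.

1437

Part 1: 75515 = 5 * 11 * 1373; sigma = (1 + 5) * (1 + 11) * (1 + 1373) = 6 * 12 * 1374 = 98928; answer 98928
Part 2: A1 = 98928; c = 15; a(3) = 1*(21) + 3*(-29) + 2*(15) = -36; iterating: a(3)=-36, a(4)=-31, a(5)=-97, a(6)=-262, a(7)=-615, a(8)=-1595, a(9)=-3964, a(10)=-9979, a(11)=-25061; answer -25061
Part 3: A2 = -25061; w = -4; remainder = value at the root: 7*(-4)^4 + 6*(-4)^3 + 3*(-4)^2 + 6*(-4)^1 + 5 = (1792) + (-384) + (48) + (-24) + (5) = 1437; answer 1437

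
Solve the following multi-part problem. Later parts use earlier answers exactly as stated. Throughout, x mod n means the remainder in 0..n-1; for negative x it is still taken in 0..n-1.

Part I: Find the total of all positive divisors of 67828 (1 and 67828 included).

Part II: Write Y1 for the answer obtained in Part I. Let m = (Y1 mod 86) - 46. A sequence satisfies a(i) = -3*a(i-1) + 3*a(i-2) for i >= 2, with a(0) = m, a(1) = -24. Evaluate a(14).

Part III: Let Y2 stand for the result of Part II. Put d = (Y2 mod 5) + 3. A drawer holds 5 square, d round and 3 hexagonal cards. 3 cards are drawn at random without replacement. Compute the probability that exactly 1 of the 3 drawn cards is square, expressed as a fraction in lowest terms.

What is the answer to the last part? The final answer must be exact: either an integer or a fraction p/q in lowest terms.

Part I: 67828 = 2^2 * 31 * 547; sigma = (1 + 2 + 4) * (1 + 31) * (1 + 547) = 7 * 32 * 548 = 122752; answer 122752
Part II: Y1 = 122752; m = -16; a(2) = -3*(-24) + 3*(-16) = 24; iterating: a(2)=24, a(3)=-144, a(4)=504, a(5)=-1944, a(6)=7344, a(7)=-27864, a(8)=105624, a(9)=-400464, a(10)=1518264, a(11)=-5756184, a(12)=21823344, a(13)=-82738584, a(14)=313685784; answer 313685784
Part III: Y2 = 313685784; d = 7; total draws C(15,3) = 455; favorable C(5,1)*C(10,2) = 225; P = 45/91; answer 45/91

45/91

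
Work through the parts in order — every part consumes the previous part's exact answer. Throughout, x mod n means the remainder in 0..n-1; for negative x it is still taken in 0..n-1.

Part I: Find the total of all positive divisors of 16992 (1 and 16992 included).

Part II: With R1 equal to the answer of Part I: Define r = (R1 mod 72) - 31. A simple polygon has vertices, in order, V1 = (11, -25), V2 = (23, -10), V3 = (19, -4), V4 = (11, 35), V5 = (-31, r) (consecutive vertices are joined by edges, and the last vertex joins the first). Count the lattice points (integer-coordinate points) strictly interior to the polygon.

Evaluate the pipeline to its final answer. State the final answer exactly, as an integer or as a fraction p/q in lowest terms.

Part I: 16992 = 2^5 * 3^2 * 59; sigma = (1 + 2 + 4 + 8 + 16 + 32) * (1 + 3 + 9) * (1 + 59) = 63 * 13 * 60 = 49140; answer 49140
Part II: R1 = 49140; r = 5; cross terms: (11*-10 - 23*-25)=465, (23*-4 - 19*-10)=98, (19*35 - 11*-4)=709, (11*5 - -31*35)=1140, (-31*-25 - 11*5)=720; twice the area = |3132| = 3132; area = 1566; boundary points = 3 + 2 + 1 + 6 + 6 = 18; strictly interior points = area - boundary/2 + 1 = 1558; answer 1558

1558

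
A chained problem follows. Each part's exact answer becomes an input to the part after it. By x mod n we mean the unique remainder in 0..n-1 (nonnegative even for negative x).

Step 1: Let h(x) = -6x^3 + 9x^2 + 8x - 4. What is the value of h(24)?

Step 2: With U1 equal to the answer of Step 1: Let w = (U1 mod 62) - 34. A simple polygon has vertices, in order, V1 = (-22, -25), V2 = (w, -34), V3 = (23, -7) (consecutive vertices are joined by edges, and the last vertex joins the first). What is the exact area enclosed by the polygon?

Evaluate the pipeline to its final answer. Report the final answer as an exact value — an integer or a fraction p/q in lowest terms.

1125/2

Step 1: -6*(24)^3 + 9*(24)^2 + 8*(24)^1 - 4 = (-82944) + (5184) + (192) + (-4) = -77572; answer -77572
Step 2: U1 = -77572; w = 18; cross terms: (-22*-34 - 18*-25)=1198, (18*-7 - 23*-34)=656, (23*-25 - -22*-7)=-729; twice the area = |1125| = 1125; area = 1125/2; answer 1125/2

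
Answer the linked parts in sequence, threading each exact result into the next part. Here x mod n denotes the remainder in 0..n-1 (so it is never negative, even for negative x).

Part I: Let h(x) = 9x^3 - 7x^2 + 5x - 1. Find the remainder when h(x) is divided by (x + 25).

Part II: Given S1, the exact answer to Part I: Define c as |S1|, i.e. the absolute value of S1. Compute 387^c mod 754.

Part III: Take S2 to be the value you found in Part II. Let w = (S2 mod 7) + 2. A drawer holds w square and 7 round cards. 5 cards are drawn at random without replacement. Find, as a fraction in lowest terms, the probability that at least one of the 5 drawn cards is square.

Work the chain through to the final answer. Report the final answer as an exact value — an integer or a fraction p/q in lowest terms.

142/143

Part I: remainder = value at the root: 9*(-25)^3 - 7*(-25)^2 + 5*(-25)^1 - 1 = (-140625) + (-4375) + (-125) + (-1) = -145126; answer -145126
Part II: S1 = -145126; c = 145126; squarings mod 754: 387^1=387, 387^2=477, 387^4=575, 387^8=373, 387^16=393, 387^32=633, 387^64=315, 387^128=451, 387^256=575, 387^512=373, 387^1024=393, 387^2048=633, 387^4096=315, 387^8192=451, 387^16384=575, 387^32768=373, 387^65536=393, 387^131072=633; 387^145126 = 387^2 * 387^4 * 387^32 * 387^64 * 387^128 * 387^512 * 387^1024 * 387^4096 * 387^8192 * 387^131072 = 419 (mod 754); answer 419
Part III: S2 = 419; w = 8; total draws C(15,5) = 3003; complement C(7,5) = 21; favorable 3003 - 21 = 2982; P = 142/143; answer 142/143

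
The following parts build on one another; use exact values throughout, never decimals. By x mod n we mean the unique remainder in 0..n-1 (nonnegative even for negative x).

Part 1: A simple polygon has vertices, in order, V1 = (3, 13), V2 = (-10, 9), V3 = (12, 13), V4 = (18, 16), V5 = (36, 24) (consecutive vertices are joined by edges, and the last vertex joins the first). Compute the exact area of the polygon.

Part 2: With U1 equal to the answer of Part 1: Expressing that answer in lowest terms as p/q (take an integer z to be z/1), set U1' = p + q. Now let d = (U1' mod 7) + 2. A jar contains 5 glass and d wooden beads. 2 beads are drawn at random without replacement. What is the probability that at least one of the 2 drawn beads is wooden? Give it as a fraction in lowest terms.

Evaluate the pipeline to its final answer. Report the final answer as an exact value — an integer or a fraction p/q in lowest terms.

28/33

Part 1: cross terms: (3*9 - -10*13)=157, (-10*13 - 12*9)=-238, (12*16 - 18*13)=-42, (18*24 - 36*16)=-144, (36*13 - 3*24)=396; twice the area = |129| = 129; area = 129/2; answer 129/2
Part 2: U1 = 129/2; threaded value p + q = 131; d = 7; total draws C(12,2) = 66; complement C(5,2) = 10; favorable 66 - 10 = 56; P = 28/33; answer 28/33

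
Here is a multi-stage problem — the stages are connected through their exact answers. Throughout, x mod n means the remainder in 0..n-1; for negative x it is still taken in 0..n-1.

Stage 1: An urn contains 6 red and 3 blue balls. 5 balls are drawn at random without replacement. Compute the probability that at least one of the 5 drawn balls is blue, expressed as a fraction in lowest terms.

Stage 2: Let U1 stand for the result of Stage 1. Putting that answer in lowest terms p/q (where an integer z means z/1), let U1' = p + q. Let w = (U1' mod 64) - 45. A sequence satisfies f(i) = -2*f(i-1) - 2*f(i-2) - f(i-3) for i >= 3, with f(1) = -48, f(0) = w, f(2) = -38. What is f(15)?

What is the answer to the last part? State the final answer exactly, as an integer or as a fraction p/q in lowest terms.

176

Stage 1: total draws C(9,5) = 126; complement C(6,5) = 6; favorable 126 - 6 = 120; P = 20/21; answer 20/21
Stage 2: U1 = 20/21; threaded value p + q = 41; w = -4; f(3) = -2*(-38) - 2*(-48) - 1*(-4) = 176; iterating: f(3)=176, f(4)=-228, f(5)=142, f(6)=-4, f(7)=-48, f(8)=-38, f(9)=176, f(10)=-228, f(11)=142, f(12)=-4, f(13)=-48, f(14)=-38, f(15)=176; answer 176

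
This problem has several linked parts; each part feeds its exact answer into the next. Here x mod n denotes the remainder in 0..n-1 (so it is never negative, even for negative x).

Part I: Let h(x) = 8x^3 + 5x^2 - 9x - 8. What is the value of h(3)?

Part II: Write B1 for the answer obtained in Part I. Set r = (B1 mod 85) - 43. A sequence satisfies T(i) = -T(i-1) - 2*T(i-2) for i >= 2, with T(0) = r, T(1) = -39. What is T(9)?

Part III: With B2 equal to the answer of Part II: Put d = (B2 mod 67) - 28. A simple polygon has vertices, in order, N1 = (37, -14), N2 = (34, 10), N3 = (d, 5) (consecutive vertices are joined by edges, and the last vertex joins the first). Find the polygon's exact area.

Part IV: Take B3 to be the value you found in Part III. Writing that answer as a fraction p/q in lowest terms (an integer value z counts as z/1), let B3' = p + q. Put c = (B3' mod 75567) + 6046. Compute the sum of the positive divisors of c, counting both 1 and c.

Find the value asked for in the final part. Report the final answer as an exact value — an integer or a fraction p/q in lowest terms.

Part I: 8*(3)^3 + 5*(3)^2 - 9*(3)^1 - 8 = (216) + (45) + (-27) + (-8) = 226; answer 226
Part II: B1 = 226; r = 13; T(2) = -1*(-39) - 2*(13) = 13; iterating: T(2)=13, T(3)=65, T(4)=-91, T(5)=-39, T(6)=221, T(7)=-143, T(8)=-299, T(9)=585; answer 585
Part III: B2 = 585; d = 21; cross terms: (37*10 - 34*-14)=846, (34*5 - 21*10)=-40, (21*-14 - 37*5)=-479; twice the area = |327| = 327; area = 327/2; answer 327/2
Part IV: B3 = 327/2; threaded value p + q = 329; c = 6375; 6375 = 3 * 5^3 * 17; sigma = (1 + 3) * (1 + 5 + 25 + 125) * (1 + 17) = 4 * 156 * 18 = 11232; answer 11232

11232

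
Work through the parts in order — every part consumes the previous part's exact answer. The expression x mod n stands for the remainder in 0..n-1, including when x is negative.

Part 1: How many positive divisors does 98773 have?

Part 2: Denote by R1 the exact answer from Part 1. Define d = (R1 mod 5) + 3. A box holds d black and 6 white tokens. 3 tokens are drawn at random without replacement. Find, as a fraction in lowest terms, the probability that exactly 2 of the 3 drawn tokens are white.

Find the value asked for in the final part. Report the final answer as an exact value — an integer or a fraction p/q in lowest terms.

5/11

Part 1: 98773 is prime, so its only divisors are 1 and 98773; count = 2; answer 2
Part 2: R1 = 2; d = 5; total draws C(11,3) = 165; favorable C(6,2)*C(5,1) = 75; P = 5/11; answer 5/11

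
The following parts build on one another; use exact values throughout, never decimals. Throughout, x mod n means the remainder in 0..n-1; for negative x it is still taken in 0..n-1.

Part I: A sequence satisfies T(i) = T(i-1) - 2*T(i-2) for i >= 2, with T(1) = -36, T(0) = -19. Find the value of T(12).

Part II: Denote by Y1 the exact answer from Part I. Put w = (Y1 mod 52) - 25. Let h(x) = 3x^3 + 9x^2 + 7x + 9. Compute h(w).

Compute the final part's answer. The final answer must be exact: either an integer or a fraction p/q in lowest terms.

Part I: T(2) = 1*(-36) - 2*(-19) = 2; iterating: T(2)=2, T(3)=74, T(4)=70, T(5)=-78, T(6)=-218, T(7)=-62, T(8)=374, T(9)=498, T(10)=-250, T(11)=-1246, T(12)=-746; answer -746
Part II: Y1 = -746; w = 9; 3*(9)^3 + 9*(9)^2 + 7*(9)^1 + 9 = (2187) + (729) + (63) + (9) = 2988; answer 2988

2988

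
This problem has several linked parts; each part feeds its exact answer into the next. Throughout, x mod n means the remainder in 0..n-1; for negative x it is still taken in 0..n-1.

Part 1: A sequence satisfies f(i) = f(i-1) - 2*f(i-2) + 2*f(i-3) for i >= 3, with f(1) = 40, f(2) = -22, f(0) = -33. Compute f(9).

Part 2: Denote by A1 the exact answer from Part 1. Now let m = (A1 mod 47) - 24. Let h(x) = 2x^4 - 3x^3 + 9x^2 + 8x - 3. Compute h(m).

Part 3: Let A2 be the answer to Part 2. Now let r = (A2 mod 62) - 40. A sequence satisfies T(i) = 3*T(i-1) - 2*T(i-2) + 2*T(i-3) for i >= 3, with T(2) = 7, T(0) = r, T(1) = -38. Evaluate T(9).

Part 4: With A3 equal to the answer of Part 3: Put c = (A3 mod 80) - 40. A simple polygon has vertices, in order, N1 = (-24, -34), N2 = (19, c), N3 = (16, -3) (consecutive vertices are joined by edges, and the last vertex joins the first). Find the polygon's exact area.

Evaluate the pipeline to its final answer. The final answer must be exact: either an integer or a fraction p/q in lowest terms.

707/2

Part 1: f(3) = 1*(-22) - 2*(40) + 2*(-33) = -168; iterating: f(3)=-168, f(4)=-44, f(5)=248, f(6)=0, f(7)=-584, f(8)=-88, f(9)=1080; answer 1080
Part 2: A1 = 1080; m = 22; 2*(22)^4 - 3*(22)^3 + 9*(22)^2 + 8*(22)^1 - 3 = (468512) + (-31944) + (4356) + (176) + (-3) = 441097; answer 441097
Part 3: A2 = 441097; r = -11; T(3) = 3*(7) - 2*(-38) + 2*(-11) = 75; iterating: T(3)=75, T(4)=135, T(5)=269, T(6)=687, T(7)=1793, T(8)=4543, T(9)=11417; answer 11417
Part 4: A3 = 11417; c = 17; cross terms: (-24*17 - 19*-34)=238, (19*-3 - 16*17)=-329, (16*-34 - -24*-3)=-616; twice the area = |-707| = 707; area = 707/2; answer 707/2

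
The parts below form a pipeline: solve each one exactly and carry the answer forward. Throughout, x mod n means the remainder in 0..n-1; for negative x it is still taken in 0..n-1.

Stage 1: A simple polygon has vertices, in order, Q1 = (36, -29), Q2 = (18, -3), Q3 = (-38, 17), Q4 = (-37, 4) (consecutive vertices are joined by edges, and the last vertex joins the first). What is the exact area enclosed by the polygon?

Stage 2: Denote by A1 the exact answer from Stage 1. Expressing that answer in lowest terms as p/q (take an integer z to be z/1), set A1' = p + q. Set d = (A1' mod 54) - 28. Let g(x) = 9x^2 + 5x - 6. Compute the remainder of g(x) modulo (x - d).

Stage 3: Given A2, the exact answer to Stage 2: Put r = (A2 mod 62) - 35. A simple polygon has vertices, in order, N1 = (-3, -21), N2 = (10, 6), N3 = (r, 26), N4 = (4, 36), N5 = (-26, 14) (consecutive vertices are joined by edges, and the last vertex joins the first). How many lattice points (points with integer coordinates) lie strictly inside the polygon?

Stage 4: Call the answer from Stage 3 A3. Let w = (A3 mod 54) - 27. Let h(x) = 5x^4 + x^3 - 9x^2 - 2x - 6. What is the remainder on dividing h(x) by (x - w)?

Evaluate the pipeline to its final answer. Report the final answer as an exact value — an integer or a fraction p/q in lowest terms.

Stage 1: cross terms: (36*-3 - 18*-29)=414, (18*17 - -38*-3)=192, (-38*4 - -37*17)=477, (-37*-29 - 36*4)=929; twice the area = |2012| = 2012; area = 1006; answer 1006
Stage 2: A1 = 1006; threaded value p + q = 1007; d = 7; remainder = value at the root: 9*(7)^2 + 5*(7)^1 - 6 = (441) + (35) + (-6) = 470; answer 470
Stage 3: A2 = 470; r = 1; cross terms: (-3*6 - 10*-21)=192, (10*26 - 1*6)=254, (1*36 - 4*26)=-68, (4*14 - -26*36)=992, (-26*-21 - -3*14)=588; twice the area = |1958| = 1958; area = 979; boundary points = 1 + 1 + 1 + 2 + 1 = 6; strictly interior points = area - boundary/2 + 1 = 977; answer 977
Stage 4: A3 = 977; w = -22; remainder = value at the root: 5*(-22)^4 + 1*(-22)^3 - 9*(-22)^2 - 2*(-22)^1 - 6 = (1171280) + (-10648) + (-4356) + (44) + (-6) = 1156314; answer 1156314

1156314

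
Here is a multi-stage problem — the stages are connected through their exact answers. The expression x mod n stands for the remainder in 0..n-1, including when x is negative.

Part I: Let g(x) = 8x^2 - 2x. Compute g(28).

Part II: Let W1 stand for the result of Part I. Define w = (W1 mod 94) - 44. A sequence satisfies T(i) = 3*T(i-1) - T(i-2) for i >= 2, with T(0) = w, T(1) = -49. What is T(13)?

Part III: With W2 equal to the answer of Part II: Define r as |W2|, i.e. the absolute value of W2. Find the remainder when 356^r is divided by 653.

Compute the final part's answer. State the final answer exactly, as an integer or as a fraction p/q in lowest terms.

Part I: 8*(28)^2 - 2*(28)^1 = (6272) + (-56) = 6216; answer 6216
Part II: W1 = 6216; w = -32; T(2) = 3*(-49) - 1*(-32) = -115; iterating: T(2)=-115, T(3)=-296, T(4)=-773, T(5)=-2023, T(6)=-5296, T(7)=-13865, T(8)=-36299, T(9)=-95032, T(10)=-248797, T(11)=-651359, T(12)=-1705280, T(13)=-4464481; answer -4464481
Part III: W2 = -4464481; r = 4464481; squarings mod 653: 356^1=356, 356^2=54, 356^4=304, 356^8=343, 356^16=109, 356^32=127, 356^64=457, 356^128=542, 356^256=567, 356^512=213, 356^1024=312, 356^2048=47, 356^4096=250, 356^8192=465, 356^16384=82, 356^32768=194, 356^65536=415, 356^131072=486, 356^262144=463, 356^524288=185, 356^1048576=269, 356^2097152=531, 356^4194304=518; 356^4464481 = 356^1 * 356^32 * 356^64 * 356^256 * 356^512 * 356^1024 * 356^2048 * 356^4096 * 356^262144 * 356^4194304 = 633 (mod 653); answer 633

633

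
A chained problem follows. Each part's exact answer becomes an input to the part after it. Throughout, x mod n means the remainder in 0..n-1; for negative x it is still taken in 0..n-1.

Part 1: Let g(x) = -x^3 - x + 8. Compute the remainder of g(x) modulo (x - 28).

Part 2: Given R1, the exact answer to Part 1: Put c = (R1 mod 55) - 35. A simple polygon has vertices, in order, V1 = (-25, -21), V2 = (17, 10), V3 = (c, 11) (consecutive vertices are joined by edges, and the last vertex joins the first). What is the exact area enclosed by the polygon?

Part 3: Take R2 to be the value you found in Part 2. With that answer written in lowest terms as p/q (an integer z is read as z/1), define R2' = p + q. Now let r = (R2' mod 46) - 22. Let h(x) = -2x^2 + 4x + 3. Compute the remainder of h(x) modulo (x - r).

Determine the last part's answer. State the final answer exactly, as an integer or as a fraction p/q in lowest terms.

-13

Part 1: remainder = value at the root: -1*(28)^3 - 1*(28)^1 + 8 = (-21952) + (-28) + (8) = -21972; answer -21972
Part 2: R1 = -21972; c = -7; cross terms: (-25*10 - 17*-21)=107, (17*11 - -7*10)=257, (-7*-21 - -25*11)=422; twice the area = |786| = 786; area = 393; answer 393
Part 3: R2 = 393; threaded value p + q = 394; r = 4; remainder = value at the root: -2*(4)^2 + 4*(4)^1 + 3 = (-32) + (16) + (3) = -13; answer -13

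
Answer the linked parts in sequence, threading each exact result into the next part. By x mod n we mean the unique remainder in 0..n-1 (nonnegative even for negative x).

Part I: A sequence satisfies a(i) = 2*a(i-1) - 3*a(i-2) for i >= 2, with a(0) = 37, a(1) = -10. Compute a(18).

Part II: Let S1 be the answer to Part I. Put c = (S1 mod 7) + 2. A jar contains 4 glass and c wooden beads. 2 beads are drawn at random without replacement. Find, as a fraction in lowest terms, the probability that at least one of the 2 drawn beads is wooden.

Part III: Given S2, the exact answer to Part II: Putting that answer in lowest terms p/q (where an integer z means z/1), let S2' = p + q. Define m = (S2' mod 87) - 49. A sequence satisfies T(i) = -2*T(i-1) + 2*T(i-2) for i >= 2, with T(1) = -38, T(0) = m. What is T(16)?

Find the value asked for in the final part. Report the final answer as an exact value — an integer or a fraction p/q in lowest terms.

62929664

Part I: a(2) = 2*(-10) - 3*(37) = -131; iterating: a(2)=-131, a(3)=-232, a(4)=-71, a(5)=554, a(6)=1321, a(7)=980, a(8)=-2003, a(9)=-6946, a(10)=-7883, a(11)=5072, a(12)=33793, a(13)=52370, a(14)=3361, a(15)=-150388, a(16)=-310859, a(17)=-170554, a(18)=591469; answer 591469
Part II: S1 = 591469; c = 6; total draws C(10,2) = 45; complement C(4,2) = 6; favorable 45 - 6 = 39; P = 13/15; answer 13/15
Part III: S2 = 13/15; threaded value p + q = 28; m = -21; T(2) = -2*(-38) + 2*(-21) = 34; iterating: T(2)=34, T(3)=-144, T(4)=356, T(5)=-1000, T(6)=2712, T(7)=-7424, T(8)=20272, T(9)=-55392, T(10)=151328, T(11)=-413440, T(12)=1129536, T(13)=-3085952, T(14)=8430976, T(15)=-23033856, T(16)=62929664; answer 62929664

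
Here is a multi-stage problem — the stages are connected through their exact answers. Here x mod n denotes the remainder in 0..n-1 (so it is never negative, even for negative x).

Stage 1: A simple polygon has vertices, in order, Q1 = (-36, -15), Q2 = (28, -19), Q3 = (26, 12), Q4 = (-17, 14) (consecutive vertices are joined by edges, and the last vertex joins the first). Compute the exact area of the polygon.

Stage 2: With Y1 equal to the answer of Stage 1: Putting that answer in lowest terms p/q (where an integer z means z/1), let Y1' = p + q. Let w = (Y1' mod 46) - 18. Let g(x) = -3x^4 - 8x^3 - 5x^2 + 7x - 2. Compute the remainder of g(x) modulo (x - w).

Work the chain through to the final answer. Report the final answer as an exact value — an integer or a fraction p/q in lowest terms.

-1299827

Stage 1: cross terms: (-36*-19 - 28*-15)=1104, (28*12 - 26*-19)=830, (26*14 - -17*12)=568, (-17*-15 - -36*14)=759; twice the area = |3261| = 3261; area = 3261/2; answer 3261/2
Stage 2: Y1 = 3261/2; threaded value p + q = 3263; w = 25; remainder = value at the root: -3*(25)^4 - 8*(25)^3 - 5*(25)^2 + 7*(25)^1 - 2 = (-1171875) + (-125000) + (-3125) + (175) + (-2) = -1299827; answer -1299827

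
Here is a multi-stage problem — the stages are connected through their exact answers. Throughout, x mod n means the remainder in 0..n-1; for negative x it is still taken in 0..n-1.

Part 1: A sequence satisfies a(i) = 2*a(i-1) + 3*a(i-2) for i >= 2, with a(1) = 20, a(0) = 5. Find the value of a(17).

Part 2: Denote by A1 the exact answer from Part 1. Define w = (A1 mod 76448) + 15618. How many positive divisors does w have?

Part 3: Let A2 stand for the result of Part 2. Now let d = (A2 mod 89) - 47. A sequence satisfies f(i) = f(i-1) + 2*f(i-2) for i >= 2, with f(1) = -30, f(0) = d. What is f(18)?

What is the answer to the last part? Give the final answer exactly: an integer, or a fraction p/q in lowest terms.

Part 1: a(2) = 2*(20) + 3*(5) = 55; iterating: a(2)=55, a(3)=170, a(4)=505, a(5)=1520, a(6)=4555, a(7)=13670, a(8)=41005, a(9)=123020, a(10)=369055, a(11)=1107170, a(12)=3321505, a(13)=9964520, a(14)=29893555, a(15)=89680670, a(16)=269042005, a(17)=807126020; answer 807126020
Part 2: A1 = 807126020; w = 80102; 80102 = 2 * 11^2 * 331; number of divisors = (1+1) * (2+1) * (1+1) = 12; answer 12
Part 3: A2 = 12; d = -35; f(2) = 1*(-30) + 2*(-35) = -100; iterating: f(2)=-100, f(3)=-160, f(4)=-360, f(5)=-680, f(6)=-1400, f(7)=-2760, f(8)=-5560, f(9)=-11080, f(10)=-22200, f(11)=-44360, f(12)=-88760, f(13)=-177480, f(14)=-355000, f(15)=-709960, f(16)=-1419960, f(17)=-2839880, f(18)=-5679800; answer -5679800

-5679800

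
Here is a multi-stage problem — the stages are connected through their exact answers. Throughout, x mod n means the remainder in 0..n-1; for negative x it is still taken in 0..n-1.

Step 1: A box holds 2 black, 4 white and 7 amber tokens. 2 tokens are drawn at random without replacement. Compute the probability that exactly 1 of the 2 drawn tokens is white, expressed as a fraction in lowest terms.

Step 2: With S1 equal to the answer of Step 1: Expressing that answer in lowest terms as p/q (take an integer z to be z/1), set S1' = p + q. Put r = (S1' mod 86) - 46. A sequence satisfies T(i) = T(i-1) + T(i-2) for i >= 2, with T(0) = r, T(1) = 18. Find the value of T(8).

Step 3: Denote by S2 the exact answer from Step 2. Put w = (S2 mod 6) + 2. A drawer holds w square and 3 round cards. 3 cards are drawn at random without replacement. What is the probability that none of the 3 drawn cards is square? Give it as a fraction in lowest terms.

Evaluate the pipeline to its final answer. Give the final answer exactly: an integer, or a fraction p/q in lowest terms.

Step 1: total draws C(13,2) = 78; favorable C(4,1)*C(9,1) = 36; P = 6/13; answer 6/13
Step 2: S1 = 6/13; threaded value p + q = 19; r = -27; T(2) = 1*(18) + 1*(-27) = -9; iterating: T(2)=-9, T(3)=9, T(4)=0, T(5)=9, T(6)=9, T(7)=18, T(8)=27; answer 27
Step 3: S2 = 27; w = 5; total draws C(8,3) = 56; favorable C(3,3) = 1; P = 1/56; answer 1/56

1/56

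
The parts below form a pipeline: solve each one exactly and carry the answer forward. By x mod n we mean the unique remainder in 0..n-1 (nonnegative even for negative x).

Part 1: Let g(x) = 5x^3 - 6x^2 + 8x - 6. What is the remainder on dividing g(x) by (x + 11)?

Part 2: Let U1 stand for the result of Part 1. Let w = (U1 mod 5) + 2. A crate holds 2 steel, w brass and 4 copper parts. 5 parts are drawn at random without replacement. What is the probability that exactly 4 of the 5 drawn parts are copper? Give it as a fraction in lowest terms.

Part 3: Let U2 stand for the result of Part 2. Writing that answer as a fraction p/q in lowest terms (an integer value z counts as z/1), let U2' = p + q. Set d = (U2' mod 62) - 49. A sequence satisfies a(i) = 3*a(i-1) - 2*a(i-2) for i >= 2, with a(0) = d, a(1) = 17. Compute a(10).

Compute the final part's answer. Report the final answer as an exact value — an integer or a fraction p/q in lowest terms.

Part 1: remainder = value at the root: 5*(-11)^3 - 6*(-11)^2 + 8*(-11)^1 - 6 = (-6655) + (-726) + (-88) + (-6) = -7475; answer -7475
Part 2: U1 = -7475; w = 2; total draws C(8,5) = 56; favorable C(4,4)*C(4,1) = 4; P = 1/14; answer 1/14
Part 3: U2 = 1/14; threaded value p + q = 15; d = -34; a(2) = 3*(17) - 2*(-34) = 119; iterating: a(2)=119, a(3)=323, a(4)=731, a(5)=1547, a(6)=3179, a(7)=6443, a(8)=12971, a(9)=26027, a(10)=52139; answer 52139

52139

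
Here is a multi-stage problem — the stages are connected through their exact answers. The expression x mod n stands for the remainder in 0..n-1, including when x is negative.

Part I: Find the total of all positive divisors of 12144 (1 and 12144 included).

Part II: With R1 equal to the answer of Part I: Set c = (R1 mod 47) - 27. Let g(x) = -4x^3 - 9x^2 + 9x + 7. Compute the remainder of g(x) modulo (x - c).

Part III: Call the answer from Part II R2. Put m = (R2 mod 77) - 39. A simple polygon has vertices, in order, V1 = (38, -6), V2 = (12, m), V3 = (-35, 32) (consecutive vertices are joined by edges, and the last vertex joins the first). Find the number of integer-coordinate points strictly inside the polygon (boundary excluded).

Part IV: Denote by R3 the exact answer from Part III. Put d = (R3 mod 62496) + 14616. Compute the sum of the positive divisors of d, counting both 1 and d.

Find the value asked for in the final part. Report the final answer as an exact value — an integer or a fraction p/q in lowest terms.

Part I: 12144 = 2^4 * 3 * 11 * 23; sigma = (1 + 2 + 4 + 8 + 16) * (1 + 3) * (1 + 11) * (1 + 23) = 31 * 4 * 12 * 24 = 35712; answer 35712
Part II: R1 = 35712; c = 12; remainder = value at the root: -4*(12)^3 - 9*(12)^2 + 9*(12)^1 + 7 = (-6912) + (-1296) + (108) + (7) = -8093; answer -8093
Part III: R2 = -8093; m = 30; cross terms: (38*30 - 12*-6)=1212, (12*32 - -35*30)=1434, (-35*-6 - 38*32)=-1006; twice the area = |1640| = 1640; area = 820; boundary points = 2 + 1 + 1 = 4; strictly interior points = area - boundary/2 + 1 = 819; answer 819
Part IV: R3 = 819; d = 15435; 15435 = 3^2 * 5 * 7^3; sigma = (1 + 3 + 9) * (1 + 5) * (1 + 7 + 49 + 343) = 13 * 6 * 400 = 31200; answer 31200

31200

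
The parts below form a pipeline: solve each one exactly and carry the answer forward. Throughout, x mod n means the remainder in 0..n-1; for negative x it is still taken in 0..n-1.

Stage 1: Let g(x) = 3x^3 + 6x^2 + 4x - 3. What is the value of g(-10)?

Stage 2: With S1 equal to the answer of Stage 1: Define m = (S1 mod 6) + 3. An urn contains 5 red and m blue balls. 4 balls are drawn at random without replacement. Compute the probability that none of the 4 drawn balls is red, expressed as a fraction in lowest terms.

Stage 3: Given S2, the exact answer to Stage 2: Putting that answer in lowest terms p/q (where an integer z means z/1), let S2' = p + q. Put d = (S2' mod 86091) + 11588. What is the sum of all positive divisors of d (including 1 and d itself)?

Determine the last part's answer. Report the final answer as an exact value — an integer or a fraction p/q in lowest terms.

Stage 1: 3*(-10)^3 + 6*(-10)^2 + 4*(-10)^1 - 3 = (-3000) + (600) + (-40) + (-3) = -2443; answer -2443
Stage 2: S1 = -2443; m = 8; total draws C(13,4) = 715; favorable C(8,4) = 70; P = 14/143; answer 14/143
Stage 3: S2 = 14/143; threaded value p + q = 157; d = 11745; 11745 = 3^4 * 5 * 29; sigma = (1 + 3 + 9 + 27 + 81) * (1 + 5) * (1 + 29) = 121 * 6 * 30 = 21780; answer 21780

21780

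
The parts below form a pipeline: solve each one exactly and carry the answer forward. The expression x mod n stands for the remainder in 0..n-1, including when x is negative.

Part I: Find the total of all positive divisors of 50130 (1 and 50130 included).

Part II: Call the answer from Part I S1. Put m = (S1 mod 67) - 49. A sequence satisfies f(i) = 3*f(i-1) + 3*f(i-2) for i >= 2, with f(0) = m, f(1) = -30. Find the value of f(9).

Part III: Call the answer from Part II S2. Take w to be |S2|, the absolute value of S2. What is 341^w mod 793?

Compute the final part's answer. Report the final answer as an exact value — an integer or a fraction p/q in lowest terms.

365

Part I: 50130 = 2 * 3^2 * 5 * 557; sigma = (1 + 2) * (1 + 3 + 9) * (1 + 5) * (1 + 557) = 3 * 13 * 6 * 558 = 130572; answer 130572
Part II: S1 = 130572; m = 7; f(2) = 3*(-30) + 3*(7) = -69; iterating: f(2)=-69, f(3)=-297, f(4)=-1098, f(5)=-4185, f(6)=-15849, f(7)=-60102, f(8)=-227853, f(9)=-863865; answer -863865
Part III: S2 = -863865; w = 863865; squarings mod 793: 341^1=341, 341^2=503, 341^4=42, 341^8=178, 341^16=757, 341^32=503, 341^64=42, 341^128=178, 341^256=757, 341^512=503, 341^1024=42, 341^2048=178, 341^4096=757, 341^8192=503, 341^16384=42, 341^32768=178, 341^65536=757, 341^131072=503, 341^262144=42, 341^524288=178; 341^863865 = 341^1 * 341^8 * 341^16 * 341^32 * 341^64 * 341^512 * 341^1024 * 341^2048 * 341^8192 * 341^65536 * 341^262144 * 341^524288 = 365 (mod 793); answer 365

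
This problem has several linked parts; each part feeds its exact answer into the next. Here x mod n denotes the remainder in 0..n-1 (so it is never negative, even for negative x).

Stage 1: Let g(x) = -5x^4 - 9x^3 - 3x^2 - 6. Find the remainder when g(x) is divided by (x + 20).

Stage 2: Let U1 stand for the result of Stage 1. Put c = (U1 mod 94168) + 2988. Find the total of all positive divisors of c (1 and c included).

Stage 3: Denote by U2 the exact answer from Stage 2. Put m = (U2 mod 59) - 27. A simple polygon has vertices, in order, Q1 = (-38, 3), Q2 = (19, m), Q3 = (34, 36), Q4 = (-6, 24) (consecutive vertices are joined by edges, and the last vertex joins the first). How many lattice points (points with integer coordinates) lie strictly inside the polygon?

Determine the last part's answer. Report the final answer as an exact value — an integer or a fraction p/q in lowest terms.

876

Stage 1: remainder = value at the root: -5*(-20)^4 - 9*(-20)^3 - 3*(-20)^2 - 6 = (-800000) + (72000) + (-1200) + (-6) = -729206; answer -729206
Stage 2: U1 = -729206; c = 27126; 27126 = 2 * 3^2 * 11 * 137; sigma = (1 + 2) * (1 + 3 + 9) * (1 + 11) * (1 + 137) = 3 * 13 * 12 * 138 = 64584; answer 64584
Stage 3: U2 = 64584; m = 11; cross terms: (-38*11 - 19*3)=-475, (19*36 - 34*11)=310, (34*24 - -6*36)=1032, (-6*3 - -38*24)=894; twice the area = |1761| = 1761; area = 1761/2; boundary points = 1 + 5 + 4 + 1 = 11; strictly interior points = area - boundary/2 + 1 = 876; answer 876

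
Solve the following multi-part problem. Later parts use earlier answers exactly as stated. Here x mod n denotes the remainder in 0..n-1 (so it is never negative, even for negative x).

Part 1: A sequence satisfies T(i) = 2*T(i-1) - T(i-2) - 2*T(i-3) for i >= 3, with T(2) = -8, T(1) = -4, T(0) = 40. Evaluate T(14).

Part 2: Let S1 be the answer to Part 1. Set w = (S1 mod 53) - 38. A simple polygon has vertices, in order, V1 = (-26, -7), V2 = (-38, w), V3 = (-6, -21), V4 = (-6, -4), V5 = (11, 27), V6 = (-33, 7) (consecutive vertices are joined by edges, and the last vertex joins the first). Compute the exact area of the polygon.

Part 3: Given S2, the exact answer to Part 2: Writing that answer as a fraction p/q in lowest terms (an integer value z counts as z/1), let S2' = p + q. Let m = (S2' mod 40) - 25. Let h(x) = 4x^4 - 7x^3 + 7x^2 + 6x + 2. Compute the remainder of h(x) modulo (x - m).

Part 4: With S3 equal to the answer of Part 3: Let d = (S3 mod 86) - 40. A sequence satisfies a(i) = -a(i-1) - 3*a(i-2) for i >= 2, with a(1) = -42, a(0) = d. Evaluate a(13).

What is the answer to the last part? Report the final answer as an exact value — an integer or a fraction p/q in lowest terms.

Part 1: T(3) = 2*(-8) - 1*(-4) - 2*(40) = -92; iterating: T(3)=-92, T(4)=-168, T(5)=-228, T(6)=-104, T(7)=356, T(8)=1272, T(9)=2396, T(10)=2808, T(11)=676, T(12)=-6248, T(13)=-18788, T(14)=-32680; answer -32680
Part 2: S1 = -32680; w = -17; cross terms: (-26*-17 - -38*-7)=176, (-38*-21 - -6*-17)=696, (-6*-4 - -6*-21)=-102, (-6*27 - 11*-4)=-118, (11*7 - -33*27)=968, (-33*-7 - -26*7)=413; twice the area = |2033| = 2033; area = 2033/2; answer 2033/2
Part 3: S2 = 2033/2; threaded value p + q = 2035; m = 10; remainder = value at the root: 4*(10)^4 - 7*(10)^3 + 7*(10)^2 + 6*(10)^1 + 2 = (40000) + (-7000) + (700) + (60) + (2) = 33762; answer 33762
Part 4: S3 = 33762; d = 10; a(2) = -1*(-42) - 3*(10) = 12; iterating: a(2)=12, a(3)=114, a(4)=-150, a(5)=-192, a(6)=642, a(7)=-66, a(8)=-1860, a(9)=2058, a(10)=3522, a(11)=-9696, a(12)=-870, a(13)=29958; answer 29958

29958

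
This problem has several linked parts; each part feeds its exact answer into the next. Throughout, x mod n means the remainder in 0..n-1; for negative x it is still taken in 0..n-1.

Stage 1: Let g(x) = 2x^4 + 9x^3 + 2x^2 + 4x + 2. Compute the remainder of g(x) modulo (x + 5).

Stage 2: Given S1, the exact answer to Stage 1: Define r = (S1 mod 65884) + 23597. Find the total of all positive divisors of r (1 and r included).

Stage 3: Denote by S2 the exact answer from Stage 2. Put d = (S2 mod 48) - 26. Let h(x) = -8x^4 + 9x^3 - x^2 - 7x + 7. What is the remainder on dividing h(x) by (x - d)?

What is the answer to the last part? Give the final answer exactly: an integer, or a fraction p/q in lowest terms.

Stage 1: remainder = value at the root: 2*(-5)^4 + 9*(-5)^3 + 2*(-5)^2 + 4*(-5)^1 + 2 = (1250) + (-1125) + (50) + (-20) + (2) = 157; answer 157
Stage 2: S1 = 157; r = 23754; 23754 = 2 * 3 * 37 * 107; sigma = (1 + 2) * (1 + 3) * (1 + 37) * (1 + 107) = 3 * 4 * 38 * 108 = 49248; answer 49248
Stage 3: S2 = 49248; d = -26; remainder = value at the root: -8*(-26)^4 + 9*(-26)^3 - 1*(-26)^2 - 7*(-26)^1 + 7 = (-3655808) + (-158184) + (-676) + (182) + (7) = -3814479; answer -3814479

-3814479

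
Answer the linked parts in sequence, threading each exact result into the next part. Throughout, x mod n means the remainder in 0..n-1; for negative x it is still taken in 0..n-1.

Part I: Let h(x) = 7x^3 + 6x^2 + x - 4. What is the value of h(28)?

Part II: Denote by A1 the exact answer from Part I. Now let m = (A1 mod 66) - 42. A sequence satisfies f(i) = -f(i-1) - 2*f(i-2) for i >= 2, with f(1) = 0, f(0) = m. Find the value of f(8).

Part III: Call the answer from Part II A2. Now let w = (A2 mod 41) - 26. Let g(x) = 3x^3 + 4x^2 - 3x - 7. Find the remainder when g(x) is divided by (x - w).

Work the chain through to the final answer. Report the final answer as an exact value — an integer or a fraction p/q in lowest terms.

-123

Part I: 7*(28)^3 + 6*(28)^2 + 1*(28)^1 - 4 = (153664) + (4704) + (28) + (-4) = 158392; answer 158392
Part II: A1 = 158392; m = 16; f(2) = -1*(0) - 2*(16) = -32; iterating: f(2)=-32, f(3)=32, f(4)=32, f(5)=-96, f(6)=32, f(7)=160, f(8)=-224; answer -224
Part III: A2 = -224; w = -4; remainder = value at the root: 3*(-4)^3 + 4*(-4)^2 - 3*(-4)^1 - 7 = (-192) + (64) + (12) + (-7) = -123; answer -123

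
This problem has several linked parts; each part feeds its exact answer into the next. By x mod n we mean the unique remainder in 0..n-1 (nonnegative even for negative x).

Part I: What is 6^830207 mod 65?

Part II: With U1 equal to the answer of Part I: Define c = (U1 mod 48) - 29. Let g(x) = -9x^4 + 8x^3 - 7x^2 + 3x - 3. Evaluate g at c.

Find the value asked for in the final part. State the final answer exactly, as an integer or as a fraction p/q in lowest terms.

-993765

Part I: squarings mod 65: 6^1=6, 6^2=36, 6^4=61, 6^8=16, 6^16=61, 6^32=16, 6^64=61, 6^128=16, 6^256=61, 6^512=16, 6^1024=61, 6^2048=16, 6^4096=61, 6^8192=16, 6^16384=61, 6^32768=16, 6^65536=61, 6^131072=16, 6^262144=61, 6^524288=16; 6^830207 = 6^1 * 6^2 * 6^4 * 6^8 * 6^16 * 6^32 * 6^64 * 6^128 * 6^512 * 6^2048 * 6^8192 * 6^32768 * 6^262144 * 6^524288 = 11 (mod 65); answer 11
Part II: U1 = 11; c = -18; -9*(-18)^4 + 8*(-18)^3 - 7*(-18)^2 + 3*(-18)^1 - 3 = (-944784) + (-46656) + (-2268) + (-54) + (-3) = -993765; answer -993765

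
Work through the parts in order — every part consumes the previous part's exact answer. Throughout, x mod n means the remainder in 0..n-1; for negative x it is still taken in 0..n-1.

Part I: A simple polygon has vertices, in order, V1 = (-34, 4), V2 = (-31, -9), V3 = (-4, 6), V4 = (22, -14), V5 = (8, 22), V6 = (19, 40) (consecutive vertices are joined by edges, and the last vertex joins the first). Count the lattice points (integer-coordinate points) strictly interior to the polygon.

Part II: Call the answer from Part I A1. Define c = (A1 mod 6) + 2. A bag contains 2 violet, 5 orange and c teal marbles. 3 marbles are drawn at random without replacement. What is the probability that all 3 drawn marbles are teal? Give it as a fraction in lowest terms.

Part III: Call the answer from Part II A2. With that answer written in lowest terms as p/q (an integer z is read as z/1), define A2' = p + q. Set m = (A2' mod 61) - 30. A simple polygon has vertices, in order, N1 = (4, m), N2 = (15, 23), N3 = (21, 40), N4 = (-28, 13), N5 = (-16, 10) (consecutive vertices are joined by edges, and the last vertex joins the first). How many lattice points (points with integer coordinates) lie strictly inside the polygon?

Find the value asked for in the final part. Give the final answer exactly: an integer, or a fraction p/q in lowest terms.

Part I: cross terms: (-34*-9 - -31*4)=430, (-31*6 - -4*-9)=-222, (-4*-14 - 22*6)=-76, (22*22 - 8*-14)=596, (8*40 - 19*22)=-98, (19*4 - -34*40)=1436; twice the area = |2066| = 2066; area = 1033; boundary points = 1 + 3 + 2 + 2 + 1 + 1 = 10; strictly interior points = area - boundary/2 + 1 = 1029; answer 1029
Part II: A1 = 1029; c = 5; total draws C(12,3) = 220; favorable C(5,3) = 10; P = 1/22; answer 1/22
Part III: A2 = 1/22; threaded value p + q = 23; m = -7; cross terms: (4*23 - 15*-7)=197, (15*40 - 21*23)=117, (21*13 - -28*40)=1393, (-28*10 - -16*13)=-72, (-16*-7 - 4*10)=72; twice the area = |1707| = 1707; area = 1707/2; boundary points = 1 + 1 + 1 + 3 + 1 = 7; strictly interior points = area - boundary/2 + 1 = 851; answer 851

851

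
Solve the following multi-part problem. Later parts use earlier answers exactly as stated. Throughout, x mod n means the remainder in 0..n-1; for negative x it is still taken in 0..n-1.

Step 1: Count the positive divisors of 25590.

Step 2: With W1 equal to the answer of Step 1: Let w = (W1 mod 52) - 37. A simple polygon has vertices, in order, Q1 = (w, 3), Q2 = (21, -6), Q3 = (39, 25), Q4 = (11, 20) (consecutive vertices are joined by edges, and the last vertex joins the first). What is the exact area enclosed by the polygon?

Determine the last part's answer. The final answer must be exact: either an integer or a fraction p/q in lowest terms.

Step 1: 25590 = 2 * 3 * 5 * 853; number of divisors = (1+1) * (1+1) * (1+1) * (1+1) = 16; answer 16
Step 2: W1 = 16; w = -21; cross terms: (-21*-6 - 21*3)=63, (21*25 - 39*-6)=759, (39*20 - 11*25)=505, (11*3 - -21*20)=453; twice the area = |1780| = 1780; area = 890; answer 890

890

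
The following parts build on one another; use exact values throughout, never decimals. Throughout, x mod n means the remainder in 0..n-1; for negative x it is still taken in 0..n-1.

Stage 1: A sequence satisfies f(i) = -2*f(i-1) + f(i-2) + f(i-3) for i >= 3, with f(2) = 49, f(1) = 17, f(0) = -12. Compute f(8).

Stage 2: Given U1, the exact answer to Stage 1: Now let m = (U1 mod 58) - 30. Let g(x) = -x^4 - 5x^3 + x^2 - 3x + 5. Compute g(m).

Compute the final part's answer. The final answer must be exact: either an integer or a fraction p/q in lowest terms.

Stage 1: f(3) = -2*(49) + 1*(17) + 1*(-12) = -93; iterating: f(3)=-93, f(4)=252, f(5)=-548, f(6)=1255, f(7)=-2806, f(8)=6319; answer 6319
Stage 2: U1 = 6319; m = 25; -1*(25)^4 - 5*(25)^3 + 1*(25)^2 - 3*(25)^1 + 5 = (-390625) + (-78125) + (625) + (-75) + (5) = -468195; answer -468195

-468195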